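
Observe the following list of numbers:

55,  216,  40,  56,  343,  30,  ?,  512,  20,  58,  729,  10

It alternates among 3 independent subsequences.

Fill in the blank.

57

Read the sequence 3 terms at a time; column i is its own pattern.
Track A = 55, 56, ?, 58: adding 1 each time.
Track B = 216, 343, 512, 729: perfect cubes starting at 6³.
Track C = 40, 30, 20, 10: arithmetic with common difference −10.
Track A's pattern makes the blank 57.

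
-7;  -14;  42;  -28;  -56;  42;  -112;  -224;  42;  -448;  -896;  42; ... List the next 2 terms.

-1792, -3584

Positions follow the repeating pattern AAB; grouping by letter gives 2 tracks.
Track A is -7, -14, -28, -56, -112, -224, -448, -896, which is multiplying by 2 each time.
Track B is 42, 42, 42, 42, which is always 42.
Position 13 → track A, term 9 = -1792.
Term 14 comes from track A (its 10th entry): -3584.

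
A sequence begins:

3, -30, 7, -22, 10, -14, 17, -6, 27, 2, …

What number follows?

Split by position mod 2 into 2 tracks.
Track A = 3, 7, 10, 17, 27: a Fibonacci-like recurrence a_n = a_{n-1} + a_{n-2}.
Track B = -30, -22, -14, -6, 2: arithmetic, step +8.
Term 11 comes from track A (its 6th entry): 44.

44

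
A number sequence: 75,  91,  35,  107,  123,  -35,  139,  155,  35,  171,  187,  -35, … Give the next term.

Positions follow the repeating pattern AAB; grouping by letter gives 2 tracks.
Stream A: 75, 91, 107, 123, 139, 155, 171, 187 — linear: a_n = 59 + 16·n.
Stream B: 35, -35, 35, -35 — alternating ±35.
Position 13 falls in stream A as its term 9, giving 203.

203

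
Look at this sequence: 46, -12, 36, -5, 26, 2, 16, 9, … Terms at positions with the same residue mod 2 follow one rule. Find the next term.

Odd-indexed and even-indexed terms follow separate rules.
Subsequence A is 46, 36, 26, 16, which is subtracting 10 each time.
Subsequence B is -12, -5, 2, 9, which is adding 7 each time.
Term 9 comes from subsequence A (its 5th entry): 6.

6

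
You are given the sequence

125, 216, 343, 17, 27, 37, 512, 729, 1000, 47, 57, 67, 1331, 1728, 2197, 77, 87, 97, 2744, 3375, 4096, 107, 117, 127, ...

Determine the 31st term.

8000

Positions follow the repeating pattern AAABBB; grouping by letter gives 2 tracks.
Subsequence A: 125, 216, 343, 512, 729, 1000, 1331, 1728, 2197, 2744, 3375, 4096 — perfect cubes starting at 5³.
Subsequence B: 17, 27, 37, 47, 57, 67, 77, 87, 97, 107, 117, 127 — arithmetic, step +10.
The 31st slot belongs to subsequence A; its 16th term is 8000.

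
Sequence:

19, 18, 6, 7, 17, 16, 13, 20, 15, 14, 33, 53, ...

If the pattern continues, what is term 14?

Reading positions in blocks of 4 reveals the pattern AABB — 2 tracks woven together.
Track A: 19, 18, 17, 16, 15, 14 — subtracting 1 each time.
Track B: 6, 7, 13, 20, 33, 53 — a Fibonacci-like recurrence a_n = a_{n-1} + a_{n-2}.
The 14th slot belongs to track A; its 8th term is 12.

12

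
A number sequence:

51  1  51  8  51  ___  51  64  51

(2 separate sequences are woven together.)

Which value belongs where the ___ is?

27

Positions 1, 3, 5, … form one subsequence and positions 2, 4, 6, … form another.
Subsequence A is 51, 51, 51, 51, 51, which is always 51.
Subsequence B is 1, 8, ?, 64, which is perfect cubes starting at 1³.
The gap is subsequence B's term 3; the rule gives 27.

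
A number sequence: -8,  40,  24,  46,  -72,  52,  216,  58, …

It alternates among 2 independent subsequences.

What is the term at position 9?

-648

Taking every 2nd term gives 2 separate tracks.
Track A: -8, 24, -72, 216. Geometric with ratio -3.
Track B: 40, 46, 52, 58. Arithmetic, step +6.
The 9th slot belongs to track A; its 5th term is -648.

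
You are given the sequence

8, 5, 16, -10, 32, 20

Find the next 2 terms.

64, -40

Taking every 2nd term gives 2 separate tracks.
Track A = 8, 16, 32: successive powers of 2.
Track B = 5, -10, 20: multiplying by -2 each time.
Term 7 comes from track A (its 4th entry): 64.
Term 8 comes from track B (its 4th entry): -40.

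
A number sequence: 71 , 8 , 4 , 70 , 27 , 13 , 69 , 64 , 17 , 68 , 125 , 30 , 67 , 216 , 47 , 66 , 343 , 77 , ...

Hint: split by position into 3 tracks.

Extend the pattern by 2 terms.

65, 512

Split by position mod 3: positions 1, 4, 7, … form one track, and each other residue class forms its own.
Stream A = 71, 70, 69, 68, 67, 66: linear: a_n = 72 − n.
Stream B = 8, 27, 64, 125, 216, 343: consecutive cubes n³ from n = 2.
Stream C = 4, 13, 17, 30, 47, 77: a Fibonacci-like recurrence a_n = a_{n-1} + a_{n-2}.
The 19th slot belongs to stream A; its 7th term is 65.
The 20th slot belongs to stream B; its 7th term is 512.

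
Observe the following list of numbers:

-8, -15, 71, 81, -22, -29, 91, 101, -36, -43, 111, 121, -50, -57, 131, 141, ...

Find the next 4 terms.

Positions follow the repeating pattern AABB; grouping by letter gives 2 tracks.
Track A is -8, -15, -22, -29, -36, -43, -50, -57, which is subtracting 7 each time.
Track B is 71, 81, 91, 101, 111, 121, 131, 141, which is arithmetic with common difference +10.
Position 17 falls in track A as its term 9, giving -64.
Position 18 falls in track A as its term 10, giving -71.
The 19th slot belongs to track B; its 9th term is 151.
Position 20 falls in track B as its term 10, giving 161.

-64, -71, 151, 161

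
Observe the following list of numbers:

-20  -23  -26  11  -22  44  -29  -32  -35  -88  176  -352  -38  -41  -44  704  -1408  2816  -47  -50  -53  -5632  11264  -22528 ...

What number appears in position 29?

Reading positions in blocks of 6 reveals the pattern AAABBB — 2 tracks woven together.
Subsequence A = -20, -23, -26, -29, -32, -35, -38, -41, -44, -47, -50, -53: subtracting 3 each time.
Subsequence B = 11, -22, 44, -88, 176, -352, 704, -1408, 2816, -5632, 11264, -22528: multiplying by -2 each time.
Position 29 falls in subsequence B as its term 14, giving -90112.

-90112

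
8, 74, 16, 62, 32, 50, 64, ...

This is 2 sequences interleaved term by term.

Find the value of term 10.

Positions 1, 3, 5, … form one subsequence and positions 2, 4, 6, … form another.
Track A: 8, 16, 32, 64. Geometric with ratio 2.
Track B: 74, 62, 50. Arithmetic with common difference −12.
Position 10 → track B, term 5 = 26.

26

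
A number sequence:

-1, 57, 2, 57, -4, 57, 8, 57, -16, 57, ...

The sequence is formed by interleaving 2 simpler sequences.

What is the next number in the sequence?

Positions 1, 3, 5, … form one subsequence and positions 2, 4, 6, … form another.
Stream A is -1, 2, -4, 8, -16, which is a geometric progression (common ratio -2).
Stream B is 57, 57, 57, 57, 57, which is always 57.
The 11th slot belongs to stream A; its 6th term is 32.

32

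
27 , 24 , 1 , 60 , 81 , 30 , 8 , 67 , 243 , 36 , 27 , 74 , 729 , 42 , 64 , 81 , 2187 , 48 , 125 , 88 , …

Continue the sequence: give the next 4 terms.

Split by position mod 4 into 4 tracks.
Track A is 27, 81, 243, 729, 2187, which is successive powers of 3.
Track B is 24, 30, 36, 42, 48, which is arithmetic, step +6.
Track C is 1, 8, 27, 64, 125, which is the cubes 1³, 2³, 3³, ….
Track D is 60, 67, 74, 81, 88, which is arithmetic with common difference +7.
Position 21 → track A, term 6 = 6561.
The 22nd slot belongs to track B; its 6th term is 54.
Position 23 → track C, term 6 = 216.
Position 24 → track D, term 6 = 95.

6561, 54, 216, 95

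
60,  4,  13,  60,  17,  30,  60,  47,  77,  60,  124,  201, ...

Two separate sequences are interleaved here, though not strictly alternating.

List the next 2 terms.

Positions follow the repeating pattern ABB; grouping by letter gives 2 tracks.
Track A: 60, 60, 60, 60 — the constant sequence 60.
Track B: 4, 13, 17, 30, 47, 77, 124, 201 — each term equals the sum of the previous two.
Position 13 falls in track A as its term 5, giving 60.
Term 14 comes from track B (its 9th entry): 325.

60, 325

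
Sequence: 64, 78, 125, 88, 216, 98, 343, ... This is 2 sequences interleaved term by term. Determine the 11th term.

Taking every 2nd term gives 2 separate tracks.
Subsequence A: 64, 125, 216, 343 (consecutive cubes n³ from n = 4).
Subsequence B: 78, 88, 98 (linear: a_n = 68 + 10·n).
The 11th slot belongs to subsequence A; its 6th term is 729.

729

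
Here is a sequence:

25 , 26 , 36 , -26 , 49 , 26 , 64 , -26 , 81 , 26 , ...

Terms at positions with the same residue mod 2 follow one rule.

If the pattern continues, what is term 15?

144

Taking every 2nd term gives 2 separate tracks.
Track A is 25, 36, 49, 64, 81, which is perfect squares starting at 5².
Track B is 26, -26, 26, -26, 26, which is alternating ±26.
Position 15 → track A, term 8 = 144.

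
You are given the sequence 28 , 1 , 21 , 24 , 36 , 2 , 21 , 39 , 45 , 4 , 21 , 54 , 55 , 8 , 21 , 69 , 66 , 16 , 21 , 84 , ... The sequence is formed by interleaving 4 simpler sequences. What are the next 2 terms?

Taking every 4th term gives 4 separate tracks.
Subsequence A is 28, 36, 45, 55, 66, which is the triangular numbers T_7, T_8, ….
Subsequence B is 1, 2, 4, 8, 16, which is powers 2^0, 2^1, 2^2, ….
Subsequence C is 21, 21, 21, 21, 21, which is constant 21.
Subsequence D is 24, 39, 54, 69, 84, which is linear: a_n = 9 + 15·n.
The 21st slot belongs to subsequence A; its 6th term is 78.
The 22nd slot belongs to subsequence B; its 6th term is 32.

78, 32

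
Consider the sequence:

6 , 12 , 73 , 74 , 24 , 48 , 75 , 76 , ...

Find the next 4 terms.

The slot pattern repeats as AABB (period 4), so there are 2 interleaved tracks.
Track A = 6, 12, 24, 48: multiplying by 2 each time.
Track B = 73, 74, 75, 76: linear: a_n = 72 + n.
The 9th slot belongs to track A; its 5th term is 96.
Position 10 → track A, term 6 = 192.
Position 11 falls in track B as its term 5, giving 77.
Term 12 comes from track B (its 6th entry): 78.

96, 192, 77, 78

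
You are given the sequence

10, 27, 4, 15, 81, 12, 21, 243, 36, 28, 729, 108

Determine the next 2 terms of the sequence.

Split by position mod 3: positions 1, 4, 7, … form one track, and each other residue class forms its own.
Track A = 10, 15, 21, 28: triangular numbers n(n+1)/2 for n = 4, 5, ….
Track B = 27, 81, 243, 729: powers 3^3, 3^4, 3^5, ….
Track C = 4, 12, 36, 108: multiplying by 3 each time.
Term 13 comes from track A (its 5th entry): 36.
Position 14 → track B, term 5 = 2187.

36, 2187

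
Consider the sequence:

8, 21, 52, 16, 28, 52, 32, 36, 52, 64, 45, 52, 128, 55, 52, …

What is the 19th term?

512

The terms cycle through 3 interleaved subsequences.
Subsequence A: 8, 16, 32, 64, 128. Geometric with ratio 2.
Subsequence B: 21, 28, 36, 45, 55. Triangular numbers n(n+1)/2 for n = 6, 7, ….
Subsequence C: 52, 52, 52, 52, 52. Constant 52.
Term 19 comes from subsequence A (its 7th entry): 512.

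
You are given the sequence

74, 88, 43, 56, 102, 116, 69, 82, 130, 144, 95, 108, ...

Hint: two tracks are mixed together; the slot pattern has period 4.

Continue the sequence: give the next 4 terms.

The slot pattern repeats as AABB (period 4), so there are 2 interleaved tracks.
Subsequence A: 74, 88, 102, 116, 130, 144 (adding 14 each time).
Subsequence B: 43, 56, 69, 82, 95, 108 (adding 13 each time).
Position 13 → subsequence A, term 7 = 158.
The 14th slot belongs to subsequence A; its 8th term is 172.
Position 15 falls in subsequence B as its term 7, giving 121.
The 16th slot belongs to subsequence B; its 8th term is 134.

158, 172, 121, 134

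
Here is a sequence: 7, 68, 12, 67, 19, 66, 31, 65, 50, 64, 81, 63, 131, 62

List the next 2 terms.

212, 61

Split by position mod 2 into 2 tracks.
Stream A: 7, 12, 19, 31, 50, 81, 131 — Fibonacci-style (each term is the sum of the two before it).
Stream B: 68, 67, 66, 65, 64, 63, 62 — linear: a_n = 69 − n.
Position 15 → stream A, term 8 = 212.
Position 16 falls in stream B as its term 8, giving 61.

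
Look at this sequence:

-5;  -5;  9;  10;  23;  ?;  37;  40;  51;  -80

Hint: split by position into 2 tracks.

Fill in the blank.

-20

Positions 1, 3, 5, … form one subsequence and positions 2, 4, 6, … form another.
Track A: -5, 9, 23, 37, 51. Linear: a_n = -19 + 14·n.
Track B: -5, 10, ?, 40, -80. Geometric, ×-2 each step.
So the missing entry in track B is -20.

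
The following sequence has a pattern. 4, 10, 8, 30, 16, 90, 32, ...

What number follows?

270

Taking every 2nd term gives 2 separate tracks.
Track A is 4, 8, 16, 32, which is powers of 2.
Track B is 10, 30, 90, which is geometric, ×3 each step.
Term 8 comes from track B (its 4th entry): 270.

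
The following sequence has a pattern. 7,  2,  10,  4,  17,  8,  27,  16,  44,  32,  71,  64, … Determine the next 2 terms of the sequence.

The terms cycle through 2 interleaved subsequences.
Stream A: 7, 10, 17, 27, 44, 71. Each term equals the sum of the previous two.
Stream B: 2, 4, 8, 16, 32, 64. Successive powers of 2.
Term 13 comes from stream A (its 7th entry): 115.
Position 14 → stream B, term 7 = 128.

115, 128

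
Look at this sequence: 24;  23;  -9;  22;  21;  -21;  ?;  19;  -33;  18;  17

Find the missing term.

Reading positions in blocks of 3 reveals the pattern AAB — 2 tracks woven together.
Track A is 24, 23, 22, 21, ?, 19, 18, 17, which is arithmetic with common difference −1.
Track B is -9, -21, -33, which is arithmetic with common difference −12.
Filling track A at index 5 by its rule yields 20.

20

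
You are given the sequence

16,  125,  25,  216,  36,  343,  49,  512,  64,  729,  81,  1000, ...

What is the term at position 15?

121

The terms cycle through 2 interleaved subsequences.
Subsequence A: 16, 25, 36, 49, 64, 81 — consecutive squares n² from n = 4.
Subsequence B: 125, 216, 343, 512, 729, 1000 — perfect cubes starting at 5³.
Term 15 comes from subsequence A (its 8th entry): 121.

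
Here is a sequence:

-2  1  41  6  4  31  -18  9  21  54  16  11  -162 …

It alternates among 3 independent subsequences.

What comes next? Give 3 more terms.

25, 1, 486

Taking every 3rd term gives 3 separate tracks.
Stream A: -2, 6, -18, 54, -162 — a geometric progression (common ratio -3).
Stream B: 1, 4, 9, 16 — perfect squares starting at 1².
Stream C: 41, 31, 21, 11 — arithmetic, step −10.
Position 14 → stream B, term 5 = 25.
The 15th slot belongs to stream C; its 5th term is 1.
The 16th slot belongs to stream A; its 6th term is 486.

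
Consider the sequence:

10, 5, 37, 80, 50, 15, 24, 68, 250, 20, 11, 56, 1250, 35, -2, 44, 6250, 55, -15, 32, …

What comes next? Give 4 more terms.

31250, 90, -28, 20

Split by position mod 4: positions 1, 5, 9, … form one track, and each other residue class forms its own.
Subsequence A: 10, 50, 250, 1250, 6250. Geometric with ratio 5.
Subsequence B: 5, 15, 20, 35, 55. Fibonacci-style (each term is the sum of the two before it).
Subsequence C: 37, 24, 11, -2, -15. Linear: a_n = 50 − 13·n.
Subsequence D: 80, 68, 56, 44, 32. Arithmetic with common difference −12.
Term 21 comes from subsequence A (its 6th entry): 31250.
Position 22 falls in subsequence B as its term 6, giving 90.
Position 23 falls in subsequence C as its term 6, giving -28.
Term 24 comes from subsequence D (its 6th entry): 20.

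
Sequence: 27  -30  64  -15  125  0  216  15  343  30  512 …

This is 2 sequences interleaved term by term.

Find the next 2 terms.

45, 729

Taking every 2nd term gives 2 separate tracks.
Stream A = 27, 64, 125, 216, 343, 512: consecutive cubes n³ from n = 3.
Stream B = -30, -15, 0, 15, 30: linear: a_n = -45 + 15·n.
Position 12 falls in stream B as its term 6, giving 45.
Term 13 comes from stream A (its 7th entry): 729.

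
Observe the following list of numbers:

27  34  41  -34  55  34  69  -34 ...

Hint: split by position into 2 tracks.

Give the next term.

83

Positions 1, 3, 5, … form one subsequence and positions 2, 4, 6, … form another.
Track A = 27, 41, 55, 69: arithmetic with common difference +14.
Track B = 34, -34, 34, -34: oscillating between 34 and -34.
Term 9 comes from track A (its 5th entry): 83.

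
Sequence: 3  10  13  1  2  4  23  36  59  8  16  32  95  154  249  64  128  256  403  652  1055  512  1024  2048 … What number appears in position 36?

Reading positions in blocks of 6 reveals the pattern AAABBB — 2 tracks woven together.
Track A is 3, 10, 13, 23, 36, 59, 95, 154, 249, 403, 652, 1055, which is each term equals the sum of the previous two.
Track B is 1, 2, 4, 8, 16, 32, 64, 128, 256, 512, 1024, 2048, which is powers 2^0, 2^1, 2^2, ….
Position 36 → track B, term 18 = 131072.

131072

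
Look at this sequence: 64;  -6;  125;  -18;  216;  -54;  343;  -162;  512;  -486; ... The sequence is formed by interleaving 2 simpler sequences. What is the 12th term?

Split by position mod 2 into 2 tracks.
Stream A = 64, 125, 216, 343, 512: the cubes 4³, 5³, 6³, ….
Stream B = -6, -18, -54, -162, -486: geometric, ×3 each step.
Position 12 falls in stream B as its term 6, giving -1458.

-1458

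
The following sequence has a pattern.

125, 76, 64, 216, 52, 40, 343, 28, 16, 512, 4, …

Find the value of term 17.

Reading positions in blocks of 3 reveals the pattern ABB — 2 tracks woven together.
Subsequence A: 125, 216, 343, 512. Consecutive cubes n³ from n = 5.
Subsequence B: 76, 64, 52, 40, 28, 16, 4. Arithmetic, step −12.
Position 17 → subsequence B, term 11 = -44.

-44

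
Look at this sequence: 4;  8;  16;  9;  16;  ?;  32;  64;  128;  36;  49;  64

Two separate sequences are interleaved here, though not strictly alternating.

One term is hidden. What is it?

25

Positions follow the repeating pattern AAABBB; grouping by letter gives 2 tracks.
Track A: 4, 8, 16, 32, 64, 128. Powers of 2.
Track B: 9, 16, ?, 36, 49, 64. The squares 3², 4², 5², ….
Filling track B at index 3 by its rule yields 25.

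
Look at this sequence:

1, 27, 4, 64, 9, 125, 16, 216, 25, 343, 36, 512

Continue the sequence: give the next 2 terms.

49, 729

Odd-indexed and even-indexed terms follow separate rules.
Stream A: 1, 4, 9, 16, 25, 36 (perfect squares starting at 1²).
Stream B: 27, 64, 125, 216, 343, 512 (the cubes 3³, 4³, 5³, …).
Position 13 → stream A, term 7 = 49.
Position 14 falls in stream B as its term 7, giving 729.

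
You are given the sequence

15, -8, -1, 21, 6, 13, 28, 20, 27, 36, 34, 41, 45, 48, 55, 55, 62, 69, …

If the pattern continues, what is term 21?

Positions follow the repeating pattern ABB; grouping by letter gives 2 tracks.
Track A: 15, 21, 28, 36, 45, 55 (triangular numbers starting at T_5).
Track B: -8, -1, 6, 13, 20, 27, 34, 41, 48, 55, 62, 69 (arithmetic with common difference +7).
Term 21 comes from track B (its 14th entry): 83.

83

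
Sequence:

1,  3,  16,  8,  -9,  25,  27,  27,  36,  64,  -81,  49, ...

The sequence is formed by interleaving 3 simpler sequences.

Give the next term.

125

The terms cycle through 3 interleaved subsequences.
Subsequence A: 1, 8, 27, 64 (perfect cubes starting at 1³).
Subsequence B: 3, -9, 27, -81 (geometric, ×-3 each step).
Subsequence C: 16, 25, 36, 49 (the squares 4², 5², 6², …).
Term 13 comes from subsequence A (its 5th entry): 125.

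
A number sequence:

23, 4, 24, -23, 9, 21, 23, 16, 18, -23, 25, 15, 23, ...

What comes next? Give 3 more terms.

Split by position mod 3 into 3 tracks.
Subsequence A: 23, -23, 23, -23, 23 (the oscillation 23·(−1)^(n+1)).
Subsequence B: 4, 9, 16, 25 (the squares 2², 3², 4², …).
Subsequence C: 24, 21, 18, 15 (arithmetic, step −3).
The 14th slot belongs to subsequence B; its 5th term is 36.
Term 15 comes from subsequence C (its 5th entry): 12.
The 16th slot belongs to subsequence A; its 6th term is -23.

36, 12, -23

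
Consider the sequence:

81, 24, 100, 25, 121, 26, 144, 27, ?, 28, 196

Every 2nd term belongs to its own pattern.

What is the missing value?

Positions 1, 3, 5, … form one subsequence and positions 2, 4, 6, … form another.
Track A: 81, 100, 121, 144, ?, 196 (consecutive squares n² from n = 9).
Track B: 24, 25, 26, 27, 28 (arithmetic with common difference +1).
Filling track A at index 5 by its rule yields 169.

169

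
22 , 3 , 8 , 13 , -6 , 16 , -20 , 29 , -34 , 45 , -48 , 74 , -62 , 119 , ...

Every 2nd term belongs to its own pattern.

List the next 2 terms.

Taking every 2nd term gives 2 separate tracks.
Stream A: 22, 8, -6, -20, -34, -48, -62 — arithmetic with common difference −14.
Stream B: 3, 13, 16, 29, 45, 74, 119 — a Fibonacci-like recurrence a_n = a_{n-1} + a_{n-2}.
Term 15 comes from stream A (its 8th entry): -76.
Term 16 comes from stream B (its 8th entry): 193.

-76, 193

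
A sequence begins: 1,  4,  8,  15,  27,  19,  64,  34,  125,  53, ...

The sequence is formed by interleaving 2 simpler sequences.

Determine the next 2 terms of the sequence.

Taking every 2nd term gives 2 separate tracks.
Track A is 1, 8, 27, 64, 125, which is perfect cubes starting at 1³.
Track B is 4, 15, 19, 34, 53, which is Fibonacci-style (each term is the sum of the two before it).
Position 11 falls in track A as its term 6, giving 216.
The 12th slot belongs to track B; its 6th term is 87.

216, 87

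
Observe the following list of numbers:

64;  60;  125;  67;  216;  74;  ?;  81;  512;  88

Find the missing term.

343

Odd-indexed and even-indexed terms follow separate rules.
Track A: 64, 125, 216, ?, 512 (consecutive cubes n³ from n = 4).
Track B: 60, 67, 74, 81, 88 (linear: a_n = 53 + 7·n).
So the missing entry in track A is 343.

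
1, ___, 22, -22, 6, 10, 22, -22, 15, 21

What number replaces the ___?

3

Reading positions in blocks of 4 reveals the pattern AABB — 2 tracks woven together.
Stream A: 1, ?, 6, 10, 15, 21. The triangular numbers T_1, T_2, ….
Stream B: 22, -22, 22, -22. Oscillating between 22 and -22.
The gap is stream A's term 2; the rule gives 3.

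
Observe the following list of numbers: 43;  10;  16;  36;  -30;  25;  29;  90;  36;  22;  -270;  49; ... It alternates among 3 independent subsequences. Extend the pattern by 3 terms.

15, 810, 64

Split by position mod 3: positions 1, 4, 7, … form one track, and each other residue class forms its own.
Track A: 43, 36, 29, 22 — arithmetic with common difference −7.
Track B: 10, -30, 90, -270 — geometric, ×-3 each step.
Track C: 16, 25, 36, 49 — the squares 4², 5², 6², ….
Term 13 comes from track A (its 5th entry): 15.
Position 14 falls in track B as its term 5, giving 810.
Position 15 falls in track C as its term 5, giving 64.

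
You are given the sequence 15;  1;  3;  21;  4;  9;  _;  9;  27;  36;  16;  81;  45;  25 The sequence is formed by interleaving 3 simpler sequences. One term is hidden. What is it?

28

Read the sequence 3 terms at a time; column i is its own pattern.
Track A = 15, 21, ?, 36, 45: the triangular numbers T_5, T_6, ….
Track B = 1, 4, 9, 16, 25: perfect squares starting at 1².
Track C = 3, 9, 27, 81: powers of 3.
Filling track A at index 3 by its rule yields 28.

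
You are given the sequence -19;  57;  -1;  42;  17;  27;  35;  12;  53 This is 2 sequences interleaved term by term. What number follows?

Odd-indexed and even-indexed terms follow separate rules.
Stream A = -19, -1, 17, 35, 53: adding 18 each time.
Stream B = 57, 42, 27, 12: arithmetic, step −15.
Term 10 comes from stream B (its 5th entry): -3.

-3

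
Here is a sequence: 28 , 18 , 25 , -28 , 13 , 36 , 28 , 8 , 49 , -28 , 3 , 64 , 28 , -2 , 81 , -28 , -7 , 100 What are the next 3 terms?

Read the sequence 3 terms at a time; column i is its own pattern.
Track A = 28, -28, 28, -28, 28, -28: alternating ±28.
Track B = 18, 13, 8, 3, -2, -7: arithmetic, step −5.
Track C = 25, 36, 49, 64, 81, 100: consecutive squares n² from n = 5.
Term 19 comes from track A (its 7th entry): 28.
Position 20 → track B, term 7 = -12.
The 21st slot belongs to track C; its 7th term is 121.

28, -12, 121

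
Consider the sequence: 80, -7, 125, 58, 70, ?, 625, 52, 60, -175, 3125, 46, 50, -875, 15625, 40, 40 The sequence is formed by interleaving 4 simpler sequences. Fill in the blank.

Read the sequence 4 terms at a time; column i is its own pattern.
Track A: 80, 70, 60, 50, 40. Linear: a_n = 90 − 10·n.
Track B: -7, ?, -175, -875. A geometric progression (common ratio 5).
Track C: 125, 625, 3125, 15625. Powers of 5.
Track D: 58, 52, 46, 40. Subtracting 6 each time.
So the missing entry in track B is -35.

-35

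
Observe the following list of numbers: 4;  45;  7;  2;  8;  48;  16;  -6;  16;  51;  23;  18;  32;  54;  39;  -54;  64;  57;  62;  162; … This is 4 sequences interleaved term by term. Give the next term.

128

Split by position mod 4: positions 1, 5, 9, … form one track, and each other residue class forms its own.
Stream A is 4, 8, 16, 32, 64, which is powers 2^2, 2^3, 2^4, ….
Stream B is 45, 48, 51, 54, 57, which is arithmetic with common difference +3.
Stream C is 7, 16, 23, 39, 62, which is a Fibonacci-like recurrence a_n = a_{n-1} + a_{n-2}.
Stream D is 2, -6, 18, -54, 162, which is geometric with ratio -3.
The 21st slot belongs to stream A; its 6th term is 128.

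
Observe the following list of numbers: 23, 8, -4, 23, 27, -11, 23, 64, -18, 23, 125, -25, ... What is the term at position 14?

216

Split by position mod 3: positions 1, 4, 7, … form one track, and each other residue class forms its own.
Track A: 23, 23, 23, 23 — constant 23.
Track B: 8, 27, 64, 125 — the cubes 2³, 3³, 4³, ….
Track C: -4, -11, -18, -25 — subtracting 7 each time.
The 14th slot belongs to track B; its 5th term is 216.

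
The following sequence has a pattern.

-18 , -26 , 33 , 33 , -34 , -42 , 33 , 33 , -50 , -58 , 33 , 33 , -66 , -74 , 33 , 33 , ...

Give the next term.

The slot pattern repeats as AABB (period 4), so there are 2 interleaved tracks.
Stream A: -18, -26, -34, -42, -50, -58, -66, -74. Arithmetic with common difference −8.
Stream B: 33, 33, 33, 33, 33, 33, 33, 33. Always 33.
Position 17 falls in stream A as its term 9, giving -82.

-82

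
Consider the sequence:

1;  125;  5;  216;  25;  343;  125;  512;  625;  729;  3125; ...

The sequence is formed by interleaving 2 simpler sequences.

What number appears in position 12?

1000

Positions 1, 3, 5, … form one subsequence and positions 2, 4, 6, … form another.
Track A is 1, 5, 25, 125, 625, 3125, which is powers 5^0, 5^1, 5^2, ….
Track B is 125, 216, 343, 512, 729, which is consecutive cubes n³ from n = 5.
Term 12 comes from track B (its 6th entry): 1000.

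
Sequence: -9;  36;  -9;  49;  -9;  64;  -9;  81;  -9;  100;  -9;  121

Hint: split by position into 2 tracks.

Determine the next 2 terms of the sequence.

The terms cycle through 2 interleaved subsequences.
Subsequence A: -9, -9, -9, -9, -9, -9 (constant -9).
Subsequence B: 36, 49, 64, 81, 100, 121 (the squares 6², 7², 8², …).
The 13th slot belongs to subsequence A; its 7th term is -9.
Position 14 → subsequence B, term 7 = 144.

-9, 144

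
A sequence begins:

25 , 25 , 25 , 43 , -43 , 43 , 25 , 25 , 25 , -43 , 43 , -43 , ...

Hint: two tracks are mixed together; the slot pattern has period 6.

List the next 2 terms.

25, 25

Reading positions in blocks of 6 reveals the pattern AAABBB — 2 tracks woven together.
Track A = 25, 25, 25, 25, 25, 25: always 25.
Track B = 43, -43, 43, -43, 43, -43: oscillating between 43 and -43.
Position 13 → track A, term 7 = 25.
Position 14 → track A, term 8 = 25.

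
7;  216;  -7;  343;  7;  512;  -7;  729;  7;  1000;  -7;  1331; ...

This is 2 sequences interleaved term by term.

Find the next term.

7

Positions 1, 3, 5, … form one subsequence and positions 2, 4, 6, … form another.
Track A: 7, -7, 7, -7, 7, -7. The oscillation 7·(−1)^(n+1).
Track B: 216, 343, 512, 729, 1000, 1331. The cubes 6³, 7³, 8³, ….
The 13th slot belongs to track A; its 7th term is 7.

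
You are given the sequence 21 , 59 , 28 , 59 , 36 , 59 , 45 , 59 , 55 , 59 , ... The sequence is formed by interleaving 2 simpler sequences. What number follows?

66

Split by position mod 2 into 2 tracks.
Track A: 21, 28, 36, 45, 55 (triangular numbers n(n+1)/2 for n = 6, 7, …).
Track B: 59, 59, 59, 59, 59 (constant 59).
The 11th slot belongs to track A; its 6th term is 66.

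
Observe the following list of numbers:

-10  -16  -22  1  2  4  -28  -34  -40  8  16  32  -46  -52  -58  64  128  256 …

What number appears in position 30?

Positions follow the repeating pattern AAABBB; grouping by letter gives 2 tracks.
Stream A = -10, -16, -22, -28, -34, -40, -46, -52, -58: linear: a_n = -4 − 6·n.
Stream B = 1, 2, 4, 8, 16, 32, 64, 128, 256: geometric with ratio 2.
Position 30 → stream B, term 15 = 16384.

16384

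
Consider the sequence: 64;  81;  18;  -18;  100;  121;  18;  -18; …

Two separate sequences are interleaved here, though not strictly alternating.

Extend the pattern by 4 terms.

Reading positions in blocks of 4 reveals the pattern AABB — 2 tracks woven together.
Track A: 64, 81, 100, 121 (perfect squares starting at 8²).
Track B: 18, -18, 18, -18 (the oscillation 18·(−1)^(n+1)).
The 9th slot belongs to track A; its 5th term is 144.
Position 10 falls in track A as its term 6, giving 169.
Term 11 comes from track B (its 5th entry): 18.
Position 12 → track B, term 6 = -18.

144, 169, 18, -18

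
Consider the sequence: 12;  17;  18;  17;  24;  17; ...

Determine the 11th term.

42

The terms cycle through 2 interleaved subsequences.
Track A: 12, 18, 24 — adding 6 each time.
Track B: 17, 17, 17 — always 17.
Position 11 falls in track A as its term 6, giving 42.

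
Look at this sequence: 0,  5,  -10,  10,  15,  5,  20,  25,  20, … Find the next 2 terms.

30, 35

The slot pattern repeats as AAB (period 3), so there are 2 interleaved tracks.
Stream A: 0, 5, 10, 15, 20, 25. Adding 5 each time.
Stream B: -10, 5, 20. Arithmetic with common difference +15.
Term 10 comes from stream A (its 7th entry): 30.
Position 11 falls in stream A as its term 8, giving 35.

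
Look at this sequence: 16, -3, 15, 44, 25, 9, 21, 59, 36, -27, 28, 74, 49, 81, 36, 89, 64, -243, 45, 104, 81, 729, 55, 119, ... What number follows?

Read the sequence 4 terms at a time; column i is its own pattern.
Stream A: 16, 25, 36, 49, 64, 81. The squares 4², 5², 6², ….
Stream B: -3, 9, -27, 81, -243, 729. Multiplying by -3 each time.
Stream C: 15, 21, 28, 36, 45, 55. The triangular numbers T_5, T_6, ….
Stream D: 44, 59, 74, 89, 104, 119. Arithmetic with common difference +15.
Term 25 comes from stream A (its 7th entry): 100.

100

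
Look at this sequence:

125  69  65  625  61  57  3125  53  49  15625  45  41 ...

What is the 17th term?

The slot pattern repeats as ABB (period 3), so there are 2 interleaved tracks.
Track A = 125, 625, 3125, 15625: powers of 5.
Track B = 69, 65, 61, 57, 53, 49, 45, 41: subtracting 4 each time.
The 17th slot belongs to track B; its 11th term is 29.

29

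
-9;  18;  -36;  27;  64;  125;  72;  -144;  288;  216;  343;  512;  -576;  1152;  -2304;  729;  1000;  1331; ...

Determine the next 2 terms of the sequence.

4608, -9216

Reading positions in blocks of 6 reveals the pattern AAABBB — 2 tracks woven together.
Stream A: -9, 18, -36, 72, -144, 288, -576, 1152, -2304 (geometric with ratio -2).
Stream B: 27, 64, 125, 216, 343, 512, 729, 1000, 1331 (consecutive cubes n³ from n = 3).
Term 19 comes from stream A (its 10th entry): 4608.
Position 20 falls in stream A as its term 11, giving -9216.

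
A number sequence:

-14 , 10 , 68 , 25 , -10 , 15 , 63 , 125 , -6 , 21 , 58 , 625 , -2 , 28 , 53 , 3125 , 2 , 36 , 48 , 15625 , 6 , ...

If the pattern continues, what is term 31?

Split by position mod 4: positions 1, 5, 9, … form one track, and each other residue class forms its own.
Subsequence A: -14, -10, -6, -2, 2, 6 — adding 4 each time.
Subsequence B: 10, 15, 21, 28, 36 — triangular numbers n(n+1)/2 for n = 4, 5, ….
Subsequence C: 68, 63, 58, 53, 48 — arithmetic with common difference −5.
Subsequence D: 25, 125, 625, 3125, 15625 — successive powers of 5.
Position 31 → subsequence C, term 8 = 33.

33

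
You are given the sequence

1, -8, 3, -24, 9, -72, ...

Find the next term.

27

Odd-indexed and even-indexed terms follow separate rules.
Track A: 1, 3, 9 (powers of 3).
Track B: -8, -24, -72 (a geometric progression (common ratio 3)).
Term 7 comes from track A (its 4th entry): 27.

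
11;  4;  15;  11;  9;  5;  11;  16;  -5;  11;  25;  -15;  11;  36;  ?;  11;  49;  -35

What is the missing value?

-25

The terms cycle through 3 interleaved subsequences.
Track A: 11, 11, 11, 11, 11, 11 — constant 11.
Track B: 4, 9, 16, 25, 36, 49 — perfect squares starting at 2².
Track C: 15, 5, -5, -15, ?, -35 — arithmetic, step −10.
So the missing entry in track C is -25.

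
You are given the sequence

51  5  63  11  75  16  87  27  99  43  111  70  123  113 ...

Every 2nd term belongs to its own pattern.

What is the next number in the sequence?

135

Taking every 2nd term gives 2 separate tracks.
Track A: 51, 63, 75, 87, 99, 111, 123 — linear: a_n = 39 + 12·n.
Track B: 5, 11, 16, 27, 43, 70, 113 — Fibonacci-style (each term is the sum of the two before it).
Position 15 → track A, term 8 = 135.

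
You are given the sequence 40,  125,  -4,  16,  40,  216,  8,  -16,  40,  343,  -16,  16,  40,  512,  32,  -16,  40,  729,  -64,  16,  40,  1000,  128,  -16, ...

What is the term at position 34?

Split by position mod 4 into 4 tracks.
Track A: 40, 40, 40, 40, 40, 40. The constant sequence 40.
Track B: 125, 216, 343, 512, 729, 1000. The cubes 5³, 6³, 7³, ….
Track C: -4, 8, -16, 32, -64, 128. A geometric progression (common ratio -2).
Track D: 16, -16, 16, -16, 16, -16. Oscillating between 16 and -16.
Position 34 → track B, term 9 = 2197.

2197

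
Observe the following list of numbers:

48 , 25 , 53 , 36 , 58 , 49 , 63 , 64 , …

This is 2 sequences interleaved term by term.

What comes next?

Split by position mod 2 into 2 tracks.
Subsequence A: 48, 53, 58, 63. Adding 5 each time.
Subsequence B: 25, 36, 49, 64. Perfect squares starting at 5².
Position 9 → subsequence A, term 5 = 68.

68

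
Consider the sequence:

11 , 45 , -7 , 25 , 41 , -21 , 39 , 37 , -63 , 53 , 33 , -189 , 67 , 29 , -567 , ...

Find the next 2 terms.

Split by position mod 3: positions 1, 4, 7, … form one track, and each other residue class forms its own.
Track A: 11, 25, 39, 53, 67 (arithmetic with common difference +14).
Track B: 45, 41, 37, 33, 29 (subtracting 4 each time).
Track C: -7, -21, -63, -189, -567 (geometric, ×3 each step).
Term 16 comes from track A (its 6th entry): 81.
Term 17 comes from track B (its 6th entry): 25.

81, 25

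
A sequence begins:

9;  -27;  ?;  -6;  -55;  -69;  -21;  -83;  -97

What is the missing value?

-41

The slot pattern repeats as ABB (period 3), so there are 2 interleaved tracks.
Track A is 9, -6, -21, which is arithmetic, step −15.
Track B is -27, ?, -55, -69, -83, -97, which is arithmetic, step −14.
The gap is track B's term 2; the rule gives -41.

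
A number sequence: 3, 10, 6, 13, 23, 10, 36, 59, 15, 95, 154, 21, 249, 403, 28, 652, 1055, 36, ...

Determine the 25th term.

Positions follow the repeating pattern AAB; grouping by letter gives 2 tracks.
Subsequence A = 3, 10, 13, 23, 36, 59, 95, 154, 249, 403, 652, 1055: Fibonacci-style (each term is the sum of the two before it).
Subsequence B = 6, 10, 15, 21, 28, 36: the triangular numbers T_3, T_4, ….
Position 25 falls in subsequence A as its term 17, giving 11700.

11700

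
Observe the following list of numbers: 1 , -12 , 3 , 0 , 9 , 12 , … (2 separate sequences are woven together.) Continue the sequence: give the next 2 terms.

The terms cycle through 2 interleaved subsequences.
Track A: 1, 3, 9 — a geometric progression (common ratio 3).
Track B: -12, 0, 12 — arithmetic with common difference +12.
Position 7 falls in track A as its term 4, giving 27.
The 8th slot belongs to track B; its 4th term is 24.

27, 24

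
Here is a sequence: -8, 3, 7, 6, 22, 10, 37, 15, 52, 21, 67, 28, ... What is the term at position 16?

Taking every 2nd term gives 2 separate tracks.
Track A = -8, 7, 22, 37, 52, 67: arithmetic, step +15.
Track B = 3, 6, 10, 15, 21, 28: triangular numbers starting at T_2.
The 16th slot belongs to track B; its 8th term is 45.

45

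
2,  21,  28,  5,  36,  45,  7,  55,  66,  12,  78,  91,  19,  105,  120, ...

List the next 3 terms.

31, 136, 153

Positions follow the repeating pattern ABB; grouping by letter gives 2 tracks.
Subsequence A is 2, 5, 7, 12, 19, which is each term equals the sum of the previous two.
Subsequence B is 21, 28, 36, 45, 55, 66, 78, 91, 105, 120, which is the triangular numbers T_6, T_7, ….
The 16th slot belongs to subsequence A; its 6th term is 31.
Position 17 → subsequence B, term 11 = 136.
Position 18 → subsequence B, term 12 = 153.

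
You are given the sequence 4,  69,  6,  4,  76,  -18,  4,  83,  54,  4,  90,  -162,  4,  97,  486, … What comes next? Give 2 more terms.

Read the sequence 3 terms at a time; column i is its own pattern.
Track A = 4, 4, 4, 4, 4: the constant sequence 4.
Track B = 69, 76, 83, 90, 97: arithmetic with common difference +7.
Track C = 6, -18, 54, -162, 486: geometric with ratio -3.
Term 16 comes from track A (its 6th entry): 4.
Position 17 → track B, term 6 = 104.

4, 104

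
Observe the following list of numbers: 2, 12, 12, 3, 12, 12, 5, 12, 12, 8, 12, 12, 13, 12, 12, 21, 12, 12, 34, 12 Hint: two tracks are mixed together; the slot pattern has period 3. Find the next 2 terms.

12, 55

Positions follow the repeating pattern ABB; grouping by letter gives 2 tracks.
Track A: 2, 3, 5, 8, 13, 21, 34. Fibonacci-style (each term is the sum of the two before it).
Track B: 12, 12, 12, 12, 12, 12, 12, 12, 12, 12, 12, 12, 12. Always 12.
Position 21 falls in track B as its term 14, giving 12.
Position 22 → track A, term 8 = 55.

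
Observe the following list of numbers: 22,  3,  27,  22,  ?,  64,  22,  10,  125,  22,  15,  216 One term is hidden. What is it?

The terms cycle through 3 interleaved subsequences.
Track A is 22, 22, 22, 22, which is constant 22.
Track B is 3, ?, 10, 15, which is the triangular numbers T_2, T_3, ….
Track C is 27, 64, 125, 216, which is the cubes 3³, 4³, 5³, ….
Track B's pattern makes the blank 6.

6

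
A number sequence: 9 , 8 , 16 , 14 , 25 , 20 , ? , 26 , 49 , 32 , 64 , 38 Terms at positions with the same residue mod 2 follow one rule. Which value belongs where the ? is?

36

The terms cycle through 2 interleaved subsequences.
Stream A is 9, 16, 25, ?, 49, 64, which is the squares 3², 4², 5², ….
Stream B is 8, 14, 20, 26, 32, 38, which is linear: a_n = 2 + 6·n.
Filling stream A at index 4 by its rule yields 36.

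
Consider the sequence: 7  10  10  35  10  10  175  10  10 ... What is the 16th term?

Reading positions in blocks of 3 reveals the pattern ABB — 2 tracks woven together.
Stream A: 7, 35, 175 (a geometric progression (common ratio 5)).
Stream B: 10, 10, 10, 10, 10, 10 (the constant sequence 10).
Position 16 → stream A, term 6 = 21875.

21875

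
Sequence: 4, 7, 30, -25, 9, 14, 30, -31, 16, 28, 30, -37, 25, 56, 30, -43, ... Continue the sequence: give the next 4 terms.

The terms cycle through 4 interleaved subsequences.
Track A is 4, 9, 16, 25, which is consecutive squares n² from n = 2.
Track B is 7, 14, 28, 56, which is multiplying by 2 each time.
Track C is 30, 30, 30, 30, which is constant 30.
Track D is -25, -31, -37, -43, which is arithmetic, step −6.
The 17th slot belongs to track A; its 5th term is 36.
Term 18 comes from track B (its 5th entry): 112.
Position 19 → track C, term 5 = 30.
Position 20 → track D, term 5 = -49.

36, 112, 30, -49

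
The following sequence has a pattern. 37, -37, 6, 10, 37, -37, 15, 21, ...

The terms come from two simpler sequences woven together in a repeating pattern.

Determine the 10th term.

-37

Reading positions in blocks of 4 reveals the pattern AABB — 2 tracks woven together.
Stream A: 37, -37, 37, -37 (alternating ±37).
Stream B: 6, 10, 15, 21 (triangular numbers starting at T_3).
Position 10 → stream A, term 6 = -37.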